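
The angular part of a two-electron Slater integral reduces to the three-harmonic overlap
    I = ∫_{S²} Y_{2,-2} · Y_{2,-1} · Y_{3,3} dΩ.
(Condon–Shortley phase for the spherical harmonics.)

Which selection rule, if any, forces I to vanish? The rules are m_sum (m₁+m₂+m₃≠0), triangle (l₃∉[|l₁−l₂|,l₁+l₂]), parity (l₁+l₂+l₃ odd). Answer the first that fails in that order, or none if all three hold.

parity

Σmᵢ = 0  ✓
l₃∈[|l₁−l₂|,l₁+l₂]=[0,4], have l₃=3  ✓
Σlᵢ = 7 ⇒ odd  ✗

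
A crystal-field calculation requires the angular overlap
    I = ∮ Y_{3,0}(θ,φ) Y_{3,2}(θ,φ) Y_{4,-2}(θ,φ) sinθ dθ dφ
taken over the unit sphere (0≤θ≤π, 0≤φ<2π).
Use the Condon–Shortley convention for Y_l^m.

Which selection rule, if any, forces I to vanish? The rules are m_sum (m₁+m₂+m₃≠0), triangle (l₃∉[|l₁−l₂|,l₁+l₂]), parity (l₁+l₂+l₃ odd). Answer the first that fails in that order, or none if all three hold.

azimuthal sum: 0 + 2 − 2 = 0  ✓
0 ≤ 4 ≤ 6 (triangle on l)  ✓
L = 3 + 3 + 4 = 10 (even)  ✓

none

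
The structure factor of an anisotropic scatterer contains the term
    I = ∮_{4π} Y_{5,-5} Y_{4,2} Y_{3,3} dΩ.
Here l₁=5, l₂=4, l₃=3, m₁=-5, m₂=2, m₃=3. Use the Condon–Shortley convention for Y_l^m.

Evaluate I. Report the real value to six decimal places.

0.138791

Rules hold: Σm=0, L=12 even, 1≤3≤9.
N = 11·9·7 = 693
Δ = 6!·4!·2!/13! = 1/180180
Racah Σ t=2..4: t=2:+1/576 t=3:−1/144 t=4:+1/576 = -1/288
⇒ 3j(5 4 3; 0 0 0)² = 20/1001, sgn +1
Racah Σ t=6..6: t=6:+1/34560 = 1/34560
⇒ 3j(5 4 3; -5 2 3)² = 5/286, sgn +1
4πI² = N·(3j₀)²·(3jₘ)² = 450/1859
I = +1·√(0.242066/4π) = 0.13879110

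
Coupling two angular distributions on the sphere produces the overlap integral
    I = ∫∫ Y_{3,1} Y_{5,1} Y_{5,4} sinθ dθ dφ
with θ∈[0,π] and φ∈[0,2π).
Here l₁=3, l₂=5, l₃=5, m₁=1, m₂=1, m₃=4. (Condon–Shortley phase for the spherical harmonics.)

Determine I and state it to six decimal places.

0.000000

m-sum = 1 + 1 + 4 = 6 ≠ 0 ⇒ I = 0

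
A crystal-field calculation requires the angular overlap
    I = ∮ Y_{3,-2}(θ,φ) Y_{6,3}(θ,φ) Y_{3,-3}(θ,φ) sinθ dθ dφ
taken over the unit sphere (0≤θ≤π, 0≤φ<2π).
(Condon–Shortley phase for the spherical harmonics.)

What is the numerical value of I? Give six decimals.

0.000000

m-sum = -2 + 3 − 3 = -2 ≠ 0 ⇒ I = 0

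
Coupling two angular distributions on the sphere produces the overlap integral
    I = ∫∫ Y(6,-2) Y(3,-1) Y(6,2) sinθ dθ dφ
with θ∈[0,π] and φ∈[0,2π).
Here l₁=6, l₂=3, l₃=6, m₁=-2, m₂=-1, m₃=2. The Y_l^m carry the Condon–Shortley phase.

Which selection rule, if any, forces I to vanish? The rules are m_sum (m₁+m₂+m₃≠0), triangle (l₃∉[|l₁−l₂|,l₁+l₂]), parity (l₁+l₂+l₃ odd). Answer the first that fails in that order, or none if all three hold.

m_sum

azimuthal sum: -2 − 1 + 2 = -1  ✗
3 ≤ 6 ≤ 9 (triangle on l)
L = 6 + 3 + 6 = 15 (odd)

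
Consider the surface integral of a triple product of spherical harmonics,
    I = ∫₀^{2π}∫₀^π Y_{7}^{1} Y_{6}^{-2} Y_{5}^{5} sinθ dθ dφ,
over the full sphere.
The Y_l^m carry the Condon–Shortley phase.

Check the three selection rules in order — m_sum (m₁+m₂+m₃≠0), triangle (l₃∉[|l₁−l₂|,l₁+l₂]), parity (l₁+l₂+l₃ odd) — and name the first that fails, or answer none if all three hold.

m₁+m₂+m₃ = 1 − 2 + 5 = 4  ✗
triangle: |7−6|=1 ≤ l₃=5 ≤ 7+6=13
parity: l₁+l₂+l₃ = 18 is even

m_sum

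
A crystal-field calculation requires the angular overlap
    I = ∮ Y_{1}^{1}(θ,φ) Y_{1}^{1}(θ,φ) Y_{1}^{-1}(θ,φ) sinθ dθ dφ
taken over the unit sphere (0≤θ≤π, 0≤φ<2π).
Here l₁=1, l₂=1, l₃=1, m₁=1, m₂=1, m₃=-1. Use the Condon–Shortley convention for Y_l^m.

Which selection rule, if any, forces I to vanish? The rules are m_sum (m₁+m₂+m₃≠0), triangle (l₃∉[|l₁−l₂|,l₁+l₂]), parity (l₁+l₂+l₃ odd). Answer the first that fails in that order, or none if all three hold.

m_sum

azimuthal sum: 1 + 1 − 1 = 1  ✗
0 ≤ 1 ≤ 2 (triangle on l)
L = 1 + 1 + 1 = 3 (odd)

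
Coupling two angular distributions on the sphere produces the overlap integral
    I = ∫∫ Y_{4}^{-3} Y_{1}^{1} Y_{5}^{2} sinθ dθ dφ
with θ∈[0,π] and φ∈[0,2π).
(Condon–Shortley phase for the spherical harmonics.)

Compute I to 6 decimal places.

Checks pass: Σm=0; 10 even; l₃=5∈[3,5].
(2·4+1)(2·1+1)(2·5+1) = 297
Δ: 0! 8! 2! / 11! → 1/495
sum: t=0:+1/576 = 1/576
3j²(4 1 5; 0 0 0) = Δ·Π!·Σ² = 5/99  (sign -1)
sum: t=0:+1/10080 = 1/10080
3j²(4 1 5; -3 1 2) = Δ·Π!·Σ² = 1/165  (sign -1)
combine: 4πI² = 297·5/99·1/165 = 1/11
take √, sign +1: I = 0.08505478

0.085055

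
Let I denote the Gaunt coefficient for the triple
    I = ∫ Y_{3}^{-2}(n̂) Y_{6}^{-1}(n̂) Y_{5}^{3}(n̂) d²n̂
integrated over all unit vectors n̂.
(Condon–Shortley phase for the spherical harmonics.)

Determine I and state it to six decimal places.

0.166435

m-sum 0 ✓  L=14 even ✓  3≤5≤9 ✓
Π(2lᵢ+1) = 7×13×11 = 1001
triangle coeff Δ(3,6,5) = 1/675675
Σ_t [1,3]: t=1:−1/8640 t=2:+1/2304 t=3:−1/8640 = 7/34560
(3j)²=7/429 [(3 6 5; 0 0 0)], sign=-1
Σ_t [3,4]: t=3:−1/17280 t=4:+1/120960 = -1/20160
(3j)²=64/3003 [(3 6 5; -2 -1 3)], sign=-1
⇒ 4πI² = 448/1287
I = (+1)√(448/1287/(4π)) = 0.16643505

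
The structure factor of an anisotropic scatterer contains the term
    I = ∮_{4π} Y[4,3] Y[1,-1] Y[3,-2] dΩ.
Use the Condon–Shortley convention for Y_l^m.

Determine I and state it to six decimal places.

-0.282095

Rules hold: Σm=0, L=8 even, 3≤3≤5.
N = 9·3·7 = 189
Δ = 2!·6!·0!/9! = 1/252
Racah Σ t=1..1: t=1:−1/36 = -1/36
⇒ 3j(4 1 3; 0 0 0)² = 4/63, sgn +1
Racah Σ t=0..0: t=0:+1/240 = 1/240
⇒ 3j(4 1 3; 3 -1 -2)² = 1/12, sgn -1
4πI² = N·(3j₀)²·(3jₘ)² = 1/1
I = -1·√(1/4π) = -0.28209479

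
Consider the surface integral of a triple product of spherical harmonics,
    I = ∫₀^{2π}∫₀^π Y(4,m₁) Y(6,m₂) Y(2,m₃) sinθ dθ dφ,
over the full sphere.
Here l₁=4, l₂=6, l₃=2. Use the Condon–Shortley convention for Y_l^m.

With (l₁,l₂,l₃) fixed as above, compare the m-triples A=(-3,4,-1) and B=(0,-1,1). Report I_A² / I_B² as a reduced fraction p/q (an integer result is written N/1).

48/35

Shared (l₁,l₂,l₃)=(4,6,2): N and (l;000)² cancel in I_A²/I_B².
A: Δ = 8!·0!·4!/13! = 1/6435; Racah Σ t=7..7: t=7:−1/30240 = -1/30240; ⇒ 3j(4 6 2; -3 4 -1)² = 16/429, sgn +1
B: Δ = 8!·0!·4!/13! = 1/6435; Racah Σ t=4..4: t=4:+1/3456 = 1/3456; ⇒ 3j(4 6 2; 0 -1 1)² = 35/1287, sgn -1
I_A²/I_B² = (16/429)/(35/1287) = 48/35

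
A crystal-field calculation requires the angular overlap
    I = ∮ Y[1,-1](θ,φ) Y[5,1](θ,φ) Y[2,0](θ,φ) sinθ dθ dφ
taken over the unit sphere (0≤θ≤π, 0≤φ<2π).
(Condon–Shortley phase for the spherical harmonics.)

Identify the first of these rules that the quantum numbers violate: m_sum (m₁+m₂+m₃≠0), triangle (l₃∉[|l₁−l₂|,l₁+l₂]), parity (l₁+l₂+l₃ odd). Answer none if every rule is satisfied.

m₁+m₂+m₃ = -1 + 1 + 0 = 0  ✓
triangle: |1−5|=4 ≤ l₃=2 ≤ 1+5=6  ✗
parity: l₁+l₂+l₃ = 8 is even

triangle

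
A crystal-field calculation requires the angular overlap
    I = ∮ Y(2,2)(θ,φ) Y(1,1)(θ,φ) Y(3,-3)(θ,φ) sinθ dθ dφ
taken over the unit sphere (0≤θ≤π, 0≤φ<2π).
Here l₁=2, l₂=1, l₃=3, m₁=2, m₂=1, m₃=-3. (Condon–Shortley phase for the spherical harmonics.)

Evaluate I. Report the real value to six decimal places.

Rules hold: Σm=0, L=6 even, 1≤3≤3.
N = 5·3·7 = 105
Δ = 0!·4!·2!/7! = 1/105
Racah Σ t=0..0: t=0:+1/4 = 1/4
⇒ 3j(2 1 3; 0 0 0)² = 3/35, sgn -1
Racah Σ t=0..0: t=0:+1/48 = 1/48
⇒ 3j(2 1 3; 2 1 -3)² = 1/7, sgn +1
4πI² = N·(3j₀)²·(3jₘ)² = 9/7
I = -1·√(1.28571/4π) = -0.31986543

-0.319865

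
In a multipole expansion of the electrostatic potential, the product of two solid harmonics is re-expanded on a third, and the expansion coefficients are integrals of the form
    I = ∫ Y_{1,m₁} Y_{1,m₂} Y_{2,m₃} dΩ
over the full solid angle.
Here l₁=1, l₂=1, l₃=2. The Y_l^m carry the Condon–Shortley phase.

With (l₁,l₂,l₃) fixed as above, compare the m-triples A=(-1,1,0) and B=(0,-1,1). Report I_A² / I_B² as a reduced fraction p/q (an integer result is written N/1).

Shared (l₁,l₂,l₃)=(1,1,2): N and (l;000)² cancel in I_A²/I_B².
A: Δ = 0!·2!·2!/5! = 1/30; Racah Σ t=0..0: t=0:+1/4 = 1/4; ⇒ 3j(1 1 2; -1 1 0)² = 1/30, sgn +1
B: Δ = 0!·2!·2!/5! = 1/30; Racah Σ t=0..0: t=0:+1/2 = 1/2; ⇒ 3j(1 1 2; 0 -1 1)² = 1/10, sgn -1
I_A²/I_B² = (1/30)/(1/10) = 1/3

1/3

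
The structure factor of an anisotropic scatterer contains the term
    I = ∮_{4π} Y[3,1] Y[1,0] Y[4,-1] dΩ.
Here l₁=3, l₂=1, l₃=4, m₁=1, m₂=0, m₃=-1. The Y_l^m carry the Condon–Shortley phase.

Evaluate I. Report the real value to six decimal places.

-0.238414

Checks pass: Σm=0; 8 even; l₃=4∈[2,4].
(2·3+1)(2·1+1)(2·4+1) = 189
Δ: 0! 6! 2! / 9! → 1/252
sum: t=0:+1/36 = 1/36
3j²(3 1 4; 0 0 0) = Δ·Π!·Σ² = 4/63  (sign +1)
sum: t=0:+1/48 = 1/48
3j²(3 1 4; 1 0 -1) = Δ·Π!·Σ² = 5/84  (sign -1)
combine: 4πI² = 189·4/63·5/84 = 5/7
take √, sign -1: I = -0.23841361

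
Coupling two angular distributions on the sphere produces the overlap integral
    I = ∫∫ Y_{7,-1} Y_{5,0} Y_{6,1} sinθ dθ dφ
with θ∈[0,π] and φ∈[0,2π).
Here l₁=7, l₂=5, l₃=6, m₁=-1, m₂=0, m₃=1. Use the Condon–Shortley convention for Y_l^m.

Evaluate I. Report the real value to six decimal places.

Rules hold: Σm=0, L=18 even, 2≤6≤12.
N = 15·11·13 = 2145
Δ = 6!·8!·4!/19! = 1/174594420
Racah Σ t=1..5: t=1:−1/4147200 t=2:+1/207360 t=3:−1/82944 t=4:+1/207360 t=5:−1/4147200 = -1/345600
⇒ 3j(7 5 6; 0 0 0)² = 420/46189, sgn -1
Racah Σ t=1..5: t=1:−1/14515200 t=2:+1/414720 t=3:−1/103680 t=4:+1/165888 t=5:−1/2073600 = -17/9676800
⇒ 3j(7 5 6; -1 0 1)² = 85/19019, sgn +1
4πI² = N·(3j₀)²·(3jₘ)² = 4500/51623
I = -1·√(0.0871704/4π) = -0.08328748

-0.083287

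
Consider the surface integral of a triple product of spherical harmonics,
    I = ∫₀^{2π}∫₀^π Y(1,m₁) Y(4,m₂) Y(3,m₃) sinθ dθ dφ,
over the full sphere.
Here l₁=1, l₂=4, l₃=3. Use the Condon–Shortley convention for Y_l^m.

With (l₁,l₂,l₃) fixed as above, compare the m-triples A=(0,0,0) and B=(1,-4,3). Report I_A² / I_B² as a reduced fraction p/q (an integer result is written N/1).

4/7

l's match ⇒ only the (l;m) 3-j factors differ between A and B.
A: triangle coeff Δ(1,4,3) = 1/252; Σ_t [1,1]: t=1:−1/36 = -1/36; (3j)²=4/63 [(1 4 3; 0 0 0)], sign=+1
B: triangle coeff Δ(1,4,3) = 1/252; Σ_t [0,0]: t=0:+1/1440 = 1/1440; (3j)²=1/9 [(1 4 3; 1 -4 3)], sign=+1
I_A²/I_B² = (4/63)/(1/9) = 4/7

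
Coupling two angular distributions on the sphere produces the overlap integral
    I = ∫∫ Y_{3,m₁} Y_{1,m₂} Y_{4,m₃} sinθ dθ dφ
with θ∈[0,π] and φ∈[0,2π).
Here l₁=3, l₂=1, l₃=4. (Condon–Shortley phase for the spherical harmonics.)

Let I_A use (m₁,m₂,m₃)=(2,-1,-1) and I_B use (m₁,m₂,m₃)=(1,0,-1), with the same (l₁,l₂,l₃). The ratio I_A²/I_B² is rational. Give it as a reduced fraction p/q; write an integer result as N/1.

Same 3,1,4: normalisation and zero-m 3j drop out of the ratio.
A: Δ: 0! 6! 2! / 9! → 1/252; sum: t=0:+1/240 = 1/240; 3j²(3 1 4; 2 -1 -1) = Δ·Π!·Σ² = 1/84  (sign -1)
B: Δ: 0! 6! 2! / 9! → 1/252; sum: t=0:+1/48 = 1/48; 3j²(3 1 4; 1 0 -1) = Δ·Π!·Σ² = 5/84  (sign -1)
I_A²/I_B² = (1/84)/(5/84) = 1/5

1/5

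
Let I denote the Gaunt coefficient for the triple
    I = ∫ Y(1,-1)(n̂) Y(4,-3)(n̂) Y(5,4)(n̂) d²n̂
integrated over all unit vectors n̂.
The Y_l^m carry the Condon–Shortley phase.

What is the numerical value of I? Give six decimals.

Checks pass: Σm=0; 10 even; l₃=5∈[3,5].
(2·1+1)(2·4+1)(2·5+1) = 297
Δ: 0! 2! 8! / 11! → 1/495
sum: t=0:+1/576 = 1/576
3j²(1 4 5; 0 0 0) = Δ·Π!·Σ² = 5/99  (sign -1)
sum: t=0:+1/10080 = 1/10080
3j²(1 4 5; -1 -3 4) = Δ·Π!·Σ² = 4/55  (sign -1)
combine: 4πI² = 297·5/99·4/55 = 12/11
take √, sign +1: I = 0.29463840

0.294638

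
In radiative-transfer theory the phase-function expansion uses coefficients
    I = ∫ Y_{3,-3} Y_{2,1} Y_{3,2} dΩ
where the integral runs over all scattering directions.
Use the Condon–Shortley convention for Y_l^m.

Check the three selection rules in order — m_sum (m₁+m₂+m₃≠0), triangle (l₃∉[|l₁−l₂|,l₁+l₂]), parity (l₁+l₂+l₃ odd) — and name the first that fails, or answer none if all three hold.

none

m₁+m₂+m₃ = -3 + 1 + 2 = 0  ✓
triangle: |3−2|=1 ≤ l₃=3 ≤ 3+2=5  ✓
parity: l₁+l₂+l₃ = 8 is even  ✓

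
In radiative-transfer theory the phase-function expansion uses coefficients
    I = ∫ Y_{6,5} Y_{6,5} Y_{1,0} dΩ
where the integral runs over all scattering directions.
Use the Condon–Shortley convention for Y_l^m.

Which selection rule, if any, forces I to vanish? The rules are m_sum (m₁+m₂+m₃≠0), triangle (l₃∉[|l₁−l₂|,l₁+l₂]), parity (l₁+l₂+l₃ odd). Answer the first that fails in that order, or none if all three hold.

Σmᵢ = 10  ✗
l₃∈[|l₁−l₂|,l₁+l₂]=[0,12], have l₃=1
Σlᵢ = 13 ⇒ odd

m_sum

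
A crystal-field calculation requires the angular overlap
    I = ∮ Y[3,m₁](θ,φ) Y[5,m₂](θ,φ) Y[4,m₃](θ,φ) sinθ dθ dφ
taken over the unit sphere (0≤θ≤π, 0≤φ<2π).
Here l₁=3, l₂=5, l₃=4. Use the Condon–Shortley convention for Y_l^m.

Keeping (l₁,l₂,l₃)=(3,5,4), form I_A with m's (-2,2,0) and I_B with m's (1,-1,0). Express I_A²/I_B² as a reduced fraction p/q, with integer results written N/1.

70/121

Same 3,5,4: normalisation and zero-m 3j drop out of the ratio.
A: Δ: 4! 2! 6! / 13! → 1/180180; sum: t=3:−1/576 t=4:+1/864 = -1/1728; 3j²(3 5 4; -2 2 0) = Δ·Π!·Σ² = 5/1287  (sign -1)
B: Δ: 4! 2! 6! / 13! → 1/180180; sum: t=0:+1/2304 t=1:−1/216 t=2:+1/384 = -11/6912; 3j²(3 5 4; 1 -1 0) = Δ·Π!·Σ² = 11/1638  (sign -1)
I_A²/I_B² = (5/1287)/(11/1638) = 70/121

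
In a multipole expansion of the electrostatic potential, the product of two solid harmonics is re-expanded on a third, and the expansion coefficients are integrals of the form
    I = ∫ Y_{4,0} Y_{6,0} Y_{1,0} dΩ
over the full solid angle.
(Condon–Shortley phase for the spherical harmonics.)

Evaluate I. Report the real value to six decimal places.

0.000000

l₃=1 ∉ [2,10] — triangle fails ⇒ I = 0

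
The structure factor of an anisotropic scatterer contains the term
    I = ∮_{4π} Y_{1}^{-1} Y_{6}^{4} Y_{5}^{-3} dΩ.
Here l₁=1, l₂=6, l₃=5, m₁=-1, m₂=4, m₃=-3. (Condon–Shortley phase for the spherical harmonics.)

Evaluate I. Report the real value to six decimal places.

Rules hold: Σm=0, L=12 even, 5≤5≤7.
N = 3·13·11 = 429
Δ = 2!·0!·10!/13! = 1/858
Racah Σ t=1..1: t=1:−1/14400 = -1/14400
⇒ 3j(1 6 5; 0 0 0)² = 6/143, sgn +1
Racah Σ t=2..2: t=2:+1/161280 = 1/161280
⇒ 3j(1 6 5; -1 4 -3)² = 15/286, sgn +1
4πI² = N·(3j₀)²·(3jₘ)² = 135/143
I = +1·√(0.944056/4π) = 0.27409047

0.274090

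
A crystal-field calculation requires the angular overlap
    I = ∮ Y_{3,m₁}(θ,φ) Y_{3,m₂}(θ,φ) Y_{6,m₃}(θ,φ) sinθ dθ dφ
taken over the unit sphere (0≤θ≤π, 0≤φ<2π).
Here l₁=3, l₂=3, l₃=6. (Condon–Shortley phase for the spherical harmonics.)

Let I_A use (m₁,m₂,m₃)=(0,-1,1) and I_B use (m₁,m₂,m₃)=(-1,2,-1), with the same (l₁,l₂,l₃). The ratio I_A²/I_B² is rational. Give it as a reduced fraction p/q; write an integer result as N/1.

Same 3,3,6: normalisation and zero-m 3j drop out of the ratio.
A: Δ: 0! 6! 6! / 13! → 1/12012; sum: t=0:+1/1728 = 1/1728; 3j²(3 3 6; 0 -1 1) = Δ·Π!·Σ² = 25/858  (sign -1)
B: Δ: 0! 6! 6! / 13! → 1/12012; sum: t=0:+1/5760 = 1/5760; 3j²(3 3 6; -1 2 -1) = Δ·Π!·Σ² = 5/572  (sign -1)
I_A²/I_B² = (25/858)/(5/572) = 10/3

10/3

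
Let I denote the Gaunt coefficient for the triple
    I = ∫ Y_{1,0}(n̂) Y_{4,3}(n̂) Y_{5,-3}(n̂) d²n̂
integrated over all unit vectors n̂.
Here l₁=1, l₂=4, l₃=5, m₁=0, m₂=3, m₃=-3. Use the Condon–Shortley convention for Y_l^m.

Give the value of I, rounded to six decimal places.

-0.196426

m-sum 0 ✓  L=10 even ✓  3≤5≤5 ✓
Π(2lᵢ+1) = 3×9×11 = 297
triangle coeff Δ(1,4,5) = 1/495
Σ_t [0,0]: t=0:+1/576 = 1/576
(3j)²=5/99 [(1 4 5; 0 0 0)], sign=-1
Σ_t [0,0]: t=0:+1/5040 = 1/5040
(3j)²=16/495 [(1 4 5; 0 3 -3)], sign=+1
⇒ 4πI² = 16/33
I = (-1)√(16/33/(4π)) = -0.19642560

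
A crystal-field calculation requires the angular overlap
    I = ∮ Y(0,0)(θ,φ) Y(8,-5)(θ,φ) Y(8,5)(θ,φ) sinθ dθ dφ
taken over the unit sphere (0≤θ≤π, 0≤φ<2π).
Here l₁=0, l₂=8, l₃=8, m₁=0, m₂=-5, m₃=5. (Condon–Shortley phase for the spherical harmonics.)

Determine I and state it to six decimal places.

m-sum 0 ✓  L=16 even ✓  8≤8≤8 ✓
Π(2lᵢ+1) = 1×17×17 = 289
triangle coeff Δ(0,8,8) = 1/17
Σ_t [0,0]: t=0:+1/1625702400 = 1/1625702400
(3j)²=1/17 [(0 8 8; 0 0 0)], sign=+1
Σ_t [0,0]: t=0:+1/37362124800 = 1/37362124800
(3j)²=1/17 [(0 8 8; 0 -5 5)], sign=-1
⇒ 4πI² = 1/1
I = (-1)√(1/1/(4π)) = -0.28209479

-0.282095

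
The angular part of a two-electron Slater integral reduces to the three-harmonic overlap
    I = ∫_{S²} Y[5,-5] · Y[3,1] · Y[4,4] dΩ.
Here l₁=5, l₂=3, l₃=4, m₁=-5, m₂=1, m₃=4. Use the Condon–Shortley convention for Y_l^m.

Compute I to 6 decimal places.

0.189625

Checks pass: Σm=0; 12 even; l₃=4∈[2,8].
(2·5+1)(2·3+1)(2·4+1) = 693
Δ: 4! 6! 2! / 13! → 1/180180
sum: t=1:−1/576 t=2:+1/144 t=3:−1/576 = 1/288
3j²(5 3 4; 0 0 0) = Δ·Π!·Σ² = 20/1001  (sign +1)
sum: t=4:+1/34560 = 1/34560
3j²(5 3 4; -5 1 4) = Δ·Π!·Σ² = 14/429  (sign +1)
combine: 4πI² = 693·20/1001·14/429 = 840/1859
take √, sign +1: I = 0.18962475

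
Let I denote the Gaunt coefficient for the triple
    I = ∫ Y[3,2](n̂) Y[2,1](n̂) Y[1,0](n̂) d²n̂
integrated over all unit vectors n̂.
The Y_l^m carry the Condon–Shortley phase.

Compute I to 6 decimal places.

Σmᵢ = 3 ≠ 0, so the φ-integral vanishes; I = 0

0.000000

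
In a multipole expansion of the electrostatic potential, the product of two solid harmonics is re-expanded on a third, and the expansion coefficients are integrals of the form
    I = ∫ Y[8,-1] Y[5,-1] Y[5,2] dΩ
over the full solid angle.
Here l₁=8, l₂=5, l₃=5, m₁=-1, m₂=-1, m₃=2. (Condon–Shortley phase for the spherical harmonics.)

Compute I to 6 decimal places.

0.065295

Rules hold: Σm=0, L=18 even, 3≤5≤13.
N = 17·11·11 = 2057
Δ = 8!·8!·2!/19! = 1/37413090
Racah Σ t=3..5: t=3:−1/1036800 t=4:+1/331776 t=5:−1/1036800 = 1/921600
⇒ 3j(8 5 5; 0 0 0)² = 490/46189, sgn -1
Racah Σ t=2..4: t=2:+1/14515200 t=3:−1/1036800 t=4:+1/829440 = 1/3225600
⇒ 3j(8 5 5; -1 -1 2)² = 567/230945, sgn -1
4πI² = N·(3j₀)²·(3jₘ)² = 55566/1037153
I = +1·√(0.0535755/4π) = 0.06529474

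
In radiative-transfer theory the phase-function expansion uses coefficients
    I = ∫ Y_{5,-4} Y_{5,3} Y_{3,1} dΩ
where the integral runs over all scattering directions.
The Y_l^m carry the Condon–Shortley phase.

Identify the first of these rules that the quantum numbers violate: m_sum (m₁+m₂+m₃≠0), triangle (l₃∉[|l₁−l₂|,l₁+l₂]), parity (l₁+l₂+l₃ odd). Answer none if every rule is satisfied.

m₁+m₂+m₃ = -4 + 3 + 1 = 0  ✓
triangle: |5−5|=0 ≤ l₃=3 ≤ 5+5=10  ✓
parity: l₁+l₂+l₃ = 13 is odd  ✗

parity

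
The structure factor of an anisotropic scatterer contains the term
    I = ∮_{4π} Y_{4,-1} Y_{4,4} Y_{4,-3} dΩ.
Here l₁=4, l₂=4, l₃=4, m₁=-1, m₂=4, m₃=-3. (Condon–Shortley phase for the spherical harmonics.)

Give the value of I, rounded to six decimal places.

Checks pass: Σm=0; 12 even; l₃=4∈[0,8].
(2·4+1)(2·4+1)(2·4+1) = 729
Δ: 4! 4! 4! / 13! → 1/450450
sum: t=0:+1/13824 t=1:−1/216 t=2:+1/64 t=3:−1/216 t=4:+1/13824 = 5/768
3j²(4 4 4; 0 0 0) = Δ·Π!·Σ² = 18/1001  (sign +1)
sum: t=4:+1/3456 = 1/3456
3j²(4 4 4; -1 4 -3) = Δ·Π!·Σ² = 35/1287  (sign -1)
combine: 4πI² = 729·18/1001·35/1287 = 7290/20449
take √, sign -1: I = -0.16843130

-0.168431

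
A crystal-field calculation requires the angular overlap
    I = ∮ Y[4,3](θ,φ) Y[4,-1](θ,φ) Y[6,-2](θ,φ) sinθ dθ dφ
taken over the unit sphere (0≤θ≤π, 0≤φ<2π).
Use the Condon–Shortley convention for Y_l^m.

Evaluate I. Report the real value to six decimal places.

-0.165283

Checks pass: Σm=0; 14 even; l₃=6∈[0,8].
(2·4+1)(2·4+1)(2·6+1) = 1053
Δ: 2! 6! 6! / 15! → 1/1261260
sum: t=0:+1/4608 t=1:−1/1296 t=2:+1/4608 = -7/20736
3j²(4 4 6; 0 0 0) = Δ·Π!·Σ² = 20/1287  (sign -1)
sum: t=0:+1/8640 t=1:−1/34560 = 1/11520
3j²(4 4 6; 3 -1 -2) = Δ·Π!·Σ² = 3/143  (sign +1)
combine: 4πI² = 1053·20/1287·3/143 = 540/1573
take √, sign -1: I = -0.16528277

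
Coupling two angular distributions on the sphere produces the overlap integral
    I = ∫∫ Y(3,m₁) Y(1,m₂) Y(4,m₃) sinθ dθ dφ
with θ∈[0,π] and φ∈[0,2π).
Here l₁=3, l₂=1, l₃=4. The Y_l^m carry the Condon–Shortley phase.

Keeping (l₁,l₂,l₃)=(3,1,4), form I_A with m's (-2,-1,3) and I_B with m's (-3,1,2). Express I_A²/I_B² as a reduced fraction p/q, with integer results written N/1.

Same 3,1,4: normalisation and zero-m 3j drop out of the ratio.
A: Δ: 0! 6! 2! / 9! → 1/252; sum: t=0:+1/240 = 1/240; 3j²(3 1 4; -2 -1 3) = Δ·Π!·Σ² = 1/12  (sign -1)
B: Δ: 0! 6! 2! / 9! → 1/252; sum: t=0:+1/1440 = 1/1440; 3j²(3 1 4; -3 1 2) = Δ·Π!·Σ² = 1/252  (sign +1)
I_A²/I_B² = (1/12)/(1/252) = 21/1

21/1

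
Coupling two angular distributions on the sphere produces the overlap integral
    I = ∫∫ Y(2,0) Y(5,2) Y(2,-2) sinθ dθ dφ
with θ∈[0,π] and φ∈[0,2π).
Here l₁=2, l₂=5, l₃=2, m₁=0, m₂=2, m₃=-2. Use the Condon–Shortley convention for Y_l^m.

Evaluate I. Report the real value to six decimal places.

triangle: need 3≤l₃≤7, have 2; I=0

0.000000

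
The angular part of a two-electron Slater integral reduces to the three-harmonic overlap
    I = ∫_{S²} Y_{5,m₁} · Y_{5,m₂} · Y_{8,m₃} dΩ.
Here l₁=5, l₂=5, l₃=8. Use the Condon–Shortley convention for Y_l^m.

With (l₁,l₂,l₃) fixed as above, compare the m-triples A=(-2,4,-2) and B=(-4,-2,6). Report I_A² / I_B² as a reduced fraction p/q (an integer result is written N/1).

5145/143

Same 5,5,8: normalisation and zero-m 3j drop out of the ratio.
A: Δ: 2! 8! 8! / 19! → 1/37413090; sum: t=1:−1/58060800 t=2:+1/7257600 = 1/8294400; 3j²(5 5 8; -2 4 -2) = Δ·Π!·Σ² = 1029/92378  (sign +1)
B: Δ: 2! 8! 8! / 19! → 1/37413090; sum: t=1:−1/58060800 t=2:+1/50803200 = 1/406425600; 3j²(5 5 8; -4 -2 6) = Δ·Π!·Σ² = 1/3230  (sign +1)
I_A²/I_B² = (1029/92378)/(1/3230) = 5145/143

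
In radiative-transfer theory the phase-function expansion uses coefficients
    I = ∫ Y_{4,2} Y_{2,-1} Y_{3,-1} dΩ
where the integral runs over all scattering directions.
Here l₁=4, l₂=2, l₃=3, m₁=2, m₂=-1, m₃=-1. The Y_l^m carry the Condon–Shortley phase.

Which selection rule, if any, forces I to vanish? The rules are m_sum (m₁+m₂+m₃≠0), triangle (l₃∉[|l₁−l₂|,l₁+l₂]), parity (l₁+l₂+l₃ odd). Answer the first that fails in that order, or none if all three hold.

parity

m₁+m₂+m₃ = 2 − 1 − 1 = 0  ✓
triangle: |4−2|=2 ≤ l₃=3 ≤ 4+2=6  ✓
parity: l₁+l₂+l₃ = 9 is odd  ✗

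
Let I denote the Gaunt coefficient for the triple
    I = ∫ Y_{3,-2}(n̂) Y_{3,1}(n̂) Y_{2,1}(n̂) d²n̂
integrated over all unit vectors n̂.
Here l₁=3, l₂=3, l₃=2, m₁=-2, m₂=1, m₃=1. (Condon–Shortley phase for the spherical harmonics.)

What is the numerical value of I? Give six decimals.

Checks pass: Σm=0; 8 even; l₃=2∈[0,6].
(2·3+1)(2·3+1)(2·2+1) = 245
Δ: 4! 2! 2! / 9! → 1/3780
sum: t=1:−1/24 t=2:+1/4 t=3:−1/24 = 1/6
3j²(3 3 2; 0 0 0) = Δ·Π!·Σ² = 4/105  (sign +1)
sum: t=3:−1/12 t=4:+1/48 = -1/16
3j²(3 3 2; -2 1 1) = Δ·Π!·Σ² = 1/28  (sign +1)
combine: 4πI² = 245·4/105·1/28 = 1/3
take √, sign +1: I = 0.16286750

0.162868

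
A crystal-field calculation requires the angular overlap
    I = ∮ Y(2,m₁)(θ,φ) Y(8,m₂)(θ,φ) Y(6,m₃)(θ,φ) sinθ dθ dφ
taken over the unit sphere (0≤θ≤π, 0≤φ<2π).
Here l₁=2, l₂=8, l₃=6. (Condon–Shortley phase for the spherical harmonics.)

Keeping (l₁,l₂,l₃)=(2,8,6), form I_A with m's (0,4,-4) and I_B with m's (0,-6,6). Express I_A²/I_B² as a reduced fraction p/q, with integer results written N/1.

396/91

l's match ⇒ only the (l;m) 3-j factors differ between A and B.
A: triangle coeff Δ(2,8,6) = 1/30940; Σ_t [2,2]: t=2:+1/29030400 = 1/29030400; (3j)²=99/7735 [(2 8 6; 0 4 -4)], sign=+1
B: triangle coeff Δ(2,8,6) = 1/30940; Σ_t [2,2]: t=2:+1/1916006400 = 1/1916006400; (3j)²=1/340 [(2 8 6; 0 -6 6)], sign=+1
I_A²/I_B² = (99/7735)/(1/340) = 396/91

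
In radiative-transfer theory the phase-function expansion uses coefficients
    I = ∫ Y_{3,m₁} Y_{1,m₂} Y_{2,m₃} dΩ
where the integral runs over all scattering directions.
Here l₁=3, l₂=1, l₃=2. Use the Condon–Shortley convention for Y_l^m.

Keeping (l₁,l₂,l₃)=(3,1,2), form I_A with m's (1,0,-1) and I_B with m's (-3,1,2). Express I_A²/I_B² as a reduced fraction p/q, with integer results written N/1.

l's match ⇒ only the (l;m) 3-j factors differ between A and B.
A: triangle coeff Δ(3,1,2) = 1/105; Σ_t [1,1]: t=1:−1/6 = -1/6; (3j)²=8/105 [(3 1 2; 1 0 -1)], sign=+1
B: triangle coeff Δ(3,1,2) = 1/105; Σ_t [2,2]: t=2:+1/48 = 1/48; (3j)²=1/7 [(3 1 2; -3 1 2)], sign=+1
I_A²/I_B² = (8/105)/(1/7) = 8/15

8/15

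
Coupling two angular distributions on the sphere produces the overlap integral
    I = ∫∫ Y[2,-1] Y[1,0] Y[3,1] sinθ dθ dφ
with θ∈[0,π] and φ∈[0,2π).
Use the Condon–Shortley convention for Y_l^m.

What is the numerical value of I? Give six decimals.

Rules hold: Σm=0, L=6 even, 1≤3≤3.
N = 5·3·7 = 105
Δ = 0!·4!·2!/7! = 1/105
Racah Σ t=0..0: t=0:+1/4 = 1/4
⇒ 3j(2 1 3; 0 0 0)² = 3/35, sgn -1
Racah Σ t=0..0: t=0:+1/6 = 1/6
⇒ 3j(2 1 3; -1 0 1)² = 8/105, sgn +1
4πI² = N·(3j₀)²·(3jₘ)² = 24/35
I = -1·√(0.685714/4π) = -0.23359668

-0.233597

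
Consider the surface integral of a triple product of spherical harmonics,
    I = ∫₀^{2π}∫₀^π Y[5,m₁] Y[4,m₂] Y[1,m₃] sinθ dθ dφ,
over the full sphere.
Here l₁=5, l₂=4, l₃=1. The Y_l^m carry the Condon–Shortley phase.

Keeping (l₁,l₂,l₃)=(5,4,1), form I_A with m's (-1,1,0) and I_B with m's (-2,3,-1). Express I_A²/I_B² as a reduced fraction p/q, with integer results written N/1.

8/1

Same 5,4,1: normalisation and zero-m 3j drop out of the ratio.
A: Δ: 8! 2! 0! / 11! → 1/495; sum: t=5:−1/720 = -1/720; 3j²(5 4 1; -1 1 0) = Δ·Π!·Σ² = 8/165  (sign +1)
B: Δ: 8! 2! 0! / 11! → 1/495; sum: t=7:−1/10080 = -1/10080; 3j²(5 4 1; -2 3 -1) = Δ·Π!·Σ² = 1/165  (sign -1)
I_A²/I_B² = (8/165)/(1/165) = 8/1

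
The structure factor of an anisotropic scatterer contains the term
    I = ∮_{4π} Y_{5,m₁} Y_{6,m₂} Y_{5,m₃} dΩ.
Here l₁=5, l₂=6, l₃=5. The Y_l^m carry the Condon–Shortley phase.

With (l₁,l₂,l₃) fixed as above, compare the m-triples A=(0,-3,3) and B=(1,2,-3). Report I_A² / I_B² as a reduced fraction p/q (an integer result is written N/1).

375/242

Same 5,6,5: normalisation and zero-m 3j drop out of the ratio.
A: Δ: 6! 4! 6! / 17! → 1/28588560; sum: t=1:−1/138240 t=2:+1/34560 t=3:−1/103680 = 1/82944; 3j²(5 6 5; 0 -3 3) = Δ·Π!·Σ² = 125/9724  (sign +1)
B: Δ: 6! 4! 6! / 17! → 1/28588560; sum: t=2:+1/138240 t=3:−1/25920 t=4:+1/55296 = -11/829440; 3j²(5 6 5; 1 2 -3) = Δ·Π!·Σ² = 11/1326  (sign -1)
I_A²/I_B² = (125/9724)/(11/1326) = 375/242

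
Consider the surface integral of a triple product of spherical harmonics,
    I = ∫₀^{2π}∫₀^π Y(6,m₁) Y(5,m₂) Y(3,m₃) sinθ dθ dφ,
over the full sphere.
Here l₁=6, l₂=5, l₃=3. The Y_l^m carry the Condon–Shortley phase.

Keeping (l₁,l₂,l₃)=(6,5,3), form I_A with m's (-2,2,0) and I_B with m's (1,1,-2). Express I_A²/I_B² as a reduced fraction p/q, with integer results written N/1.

Shared (l₁,l₂,l₃)=(6,5,3): N and (l;000)² cancel in I_A²/I_B².
A: Δ = 8!·4!·2!/15! = 1/675675; Racah Σ t=5..7: t=5:−1/8640 t=6:+1/5760 t=7:−1/60480 = 1/24192; ⇒ 3j(6 5 3; -2 2 0)² = 8/3003, sgn -1
B: Δ = 8!·4!·2!/15! = 1/675675; Racah Σ t=4..5: t=4:+1/6912 t=5:−1/17280 = 1/11520; ⇒ 3j(6 5 3; 1 1 -2)² = 2/143, sgn -1
I_A²/I_B² = (8/3003)/(2/143) = 4/21

4/21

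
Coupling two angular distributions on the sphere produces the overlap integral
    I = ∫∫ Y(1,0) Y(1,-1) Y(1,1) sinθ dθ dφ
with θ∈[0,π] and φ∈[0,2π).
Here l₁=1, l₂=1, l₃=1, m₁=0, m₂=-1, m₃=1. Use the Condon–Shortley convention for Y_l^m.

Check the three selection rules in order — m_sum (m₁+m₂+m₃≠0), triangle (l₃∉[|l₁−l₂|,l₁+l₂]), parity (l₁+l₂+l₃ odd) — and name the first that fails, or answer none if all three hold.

azimuthal sum: 0 − 1 + 1 = 0  ✓
0 ≤ 1 ≤ 2 (triangle on l)  ✓
L = 1 + 1 + 1 = 3 (odd)  ✗

parity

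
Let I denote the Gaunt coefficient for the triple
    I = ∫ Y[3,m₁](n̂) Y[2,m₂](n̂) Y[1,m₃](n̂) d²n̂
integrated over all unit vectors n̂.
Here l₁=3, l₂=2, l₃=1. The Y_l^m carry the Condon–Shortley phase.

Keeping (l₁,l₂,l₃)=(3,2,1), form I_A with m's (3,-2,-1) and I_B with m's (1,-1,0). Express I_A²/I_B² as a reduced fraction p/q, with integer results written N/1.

Shared (l₁,l₂,l₃)=(3,2,1): N and (l;000)² cancel in I_A²/I_B².
A: Δ = 4!·2!·0!/7! = 1/105; Racah Σ t=0..0: t=0:+1/48 = 1/48; ⇒ 3j(3 2 1; 3 -2 -1)² = 1/7, sgn +1
B: Δ = 4!·2!·0!/7! = 1/105; Racah Σ t=1..1: t=1:−1/6 = -1/6; ⇒ 3j(3 2 1; 1 -1 0)² = 8/105, sgn +1
I_A²/I_B² = (1/7)/(8/105) = 15/8

15/8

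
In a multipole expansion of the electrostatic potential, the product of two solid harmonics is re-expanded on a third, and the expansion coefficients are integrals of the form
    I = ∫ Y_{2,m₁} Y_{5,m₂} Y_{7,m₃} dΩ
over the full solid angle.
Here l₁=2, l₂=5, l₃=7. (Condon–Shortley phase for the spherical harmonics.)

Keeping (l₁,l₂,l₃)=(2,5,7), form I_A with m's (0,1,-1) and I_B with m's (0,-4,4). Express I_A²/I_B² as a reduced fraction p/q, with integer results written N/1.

28/11

l's match ⇒ only the (l;m) 3-j factors differ between A and B.
A: triangle coeff Δ(2,5,7) = 1/15015; Σ_t [0,0]: t=0:+1/69120 = 1/69120; (3j)²=4/143 [(2 5 7; 0 1 -1)], sign=+1
B: triangle coeff Δ(2,5,7) = 1/15015; Σ_t [0,0]: t=0:+1/1451520 = 1/1451520; (3j)²=1/91 [(2 5 7; 0 -4 4)], sign=-1
I_A²/I_B² = (4/143)/(1/91) = 28/11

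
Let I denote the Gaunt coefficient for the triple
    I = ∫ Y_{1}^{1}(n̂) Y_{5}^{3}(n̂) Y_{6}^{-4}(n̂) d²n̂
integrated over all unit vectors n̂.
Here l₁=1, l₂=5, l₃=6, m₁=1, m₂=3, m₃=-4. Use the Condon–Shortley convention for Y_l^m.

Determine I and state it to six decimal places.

0.274090

Checks pass: Σm=0; 12 even; l₃=6∈[4,6].
(2·1+1)(2·5+1)(2·6+1) = 429
Δ: 0! 2! 10! / 13! → 1/858
sum: t=0:+1/14400 = 1/14400
3j²(1 5 6; 0 0 0) = Δ·Π!·Σ² = 6/143  (sign +1)
sum: t=0:+1/161280 = 1/161280
3j²(1 5 6; 1 3 -4) = Δ·Π!·Σ² = 15/286  (sign +1)
combine: 4πI² = 429·6/143·15/286 = 135/143
take √, sign +1: I = 0.27409047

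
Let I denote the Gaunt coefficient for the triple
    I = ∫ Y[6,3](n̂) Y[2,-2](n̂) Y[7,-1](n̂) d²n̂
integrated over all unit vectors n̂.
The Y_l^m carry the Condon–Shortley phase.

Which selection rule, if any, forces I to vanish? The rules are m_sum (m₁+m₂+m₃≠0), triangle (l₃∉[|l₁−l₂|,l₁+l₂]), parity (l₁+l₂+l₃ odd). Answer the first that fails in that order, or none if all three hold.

parity

Σmᵢ = 0  ✓
l₃∈[|l₁−l₂|,l₁+l₂]=[4,8], have l₃=7  ✓
Σlᵢ = 15 ⇒ odd  ✗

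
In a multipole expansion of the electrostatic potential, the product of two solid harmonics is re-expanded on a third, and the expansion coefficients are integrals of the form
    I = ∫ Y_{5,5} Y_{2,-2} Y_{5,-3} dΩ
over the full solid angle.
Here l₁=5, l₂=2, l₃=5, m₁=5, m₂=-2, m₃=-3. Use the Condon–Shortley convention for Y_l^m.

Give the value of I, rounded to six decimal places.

Checks pass: Σm=0; 12 even; l₃=5∈[3,7].
(2·5+1)(2·2+1)(2·5+1) = 605
Δ: 2! 8! 2! / 13! → 1/38610
sum: t=0:+1/2880 t=1:−1/576 t=2:+1/2880 = -1/960
3j²(5 2 5; 0 0 0) = Δ·Π!·Σ² = 10/429  (sign +1)
sum: t=0:+1/161280 = 1/161280
3j²(5 2 5; 5 -2 -3) = Δ·Π!·Σ² = 1/143  (sign +1)
combine: 4πI² = 605·10/429·1/143 = 50/507
take √, sign +1: I = 0.08858824

0.088588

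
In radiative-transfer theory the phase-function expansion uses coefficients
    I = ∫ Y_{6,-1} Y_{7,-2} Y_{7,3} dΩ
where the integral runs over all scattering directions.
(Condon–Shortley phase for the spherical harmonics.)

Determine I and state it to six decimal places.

-0.088297

m-sum 0 ✓  L=20 even ✓  1≤7≤13 ✓
Π(2lᵢ+1) = 13×15×15 = 2925
triangle coeff Δ(6,7,7) = 1/2444321880
Σ_t [0,6]: t=0:+1/2612736000 t=1:−1/20736000 t=2:+1/1658880 t=3:−1/746496 t=4:+1/1658880 t=5:−1/20736000 t=6:+1/2612736000 = -1/4354560
(3j)²=1000/138567 [(6 7 7; 0 0 0)], sign=+1
Σ_t [1,5]: t=1:−1/49766400 t=2:+1/4147200 t=3:−1/2488320 t=4:+1/8709120 t=5:−1/232243200 = -7/99532800
(3j)²=1715/369512 [(6 7 7; -1 -2 3)], sign=-1
⇒ 4πI² = 16078125/164109517
I = (-1)√(16078125/164109517/(4π)) = -0.08829699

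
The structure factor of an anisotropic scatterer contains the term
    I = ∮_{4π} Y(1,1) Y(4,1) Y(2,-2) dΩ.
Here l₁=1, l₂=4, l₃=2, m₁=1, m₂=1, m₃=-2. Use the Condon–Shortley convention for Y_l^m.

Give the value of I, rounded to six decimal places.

|1−4|≤2≤1+4 violated ⇒ I = 0

0.000000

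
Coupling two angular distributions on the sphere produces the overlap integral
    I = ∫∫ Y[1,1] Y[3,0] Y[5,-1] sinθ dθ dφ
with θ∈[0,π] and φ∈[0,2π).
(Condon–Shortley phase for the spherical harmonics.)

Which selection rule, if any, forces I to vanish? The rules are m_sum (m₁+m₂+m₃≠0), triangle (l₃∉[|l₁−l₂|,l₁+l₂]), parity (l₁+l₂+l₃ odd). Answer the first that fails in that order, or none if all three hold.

triangle

m₁+m₂+m₃ = 1 + 0 − 1 = 0  ✓
triangle: |1−3|=2 ≤ l₃=5 ≤ 1+3=4  ✗
parity: l₁+l₂+l₃ = 9 is odd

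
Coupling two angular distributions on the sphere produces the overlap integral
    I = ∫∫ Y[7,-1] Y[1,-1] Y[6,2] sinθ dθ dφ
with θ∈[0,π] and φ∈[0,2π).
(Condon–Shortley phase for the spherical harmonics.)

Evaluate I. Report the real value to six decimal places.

-0.135514

m-sum 0 ✓  L=14 even ✓  6≤6≤8 ✓
Π(2lᵢ+1) = 15×3×13 = 585
triangle coeff Δ(7,1,6) = 1/1365
Σ_t [1,1]: t=1:−1/518400 = -1/518400
(3j)²=7/195 [(7 1 6; 0 0 0)], sign=-1
Σ_t [0,0]: t=0:+1/1935360 = 1/1935360
(3j)²=1/91 [(7 1 6; -1 -1 2)], sign=+1
⇒ 4πI² = 3/13
I = (-1)√(3/13/(4π)) = -0.13551395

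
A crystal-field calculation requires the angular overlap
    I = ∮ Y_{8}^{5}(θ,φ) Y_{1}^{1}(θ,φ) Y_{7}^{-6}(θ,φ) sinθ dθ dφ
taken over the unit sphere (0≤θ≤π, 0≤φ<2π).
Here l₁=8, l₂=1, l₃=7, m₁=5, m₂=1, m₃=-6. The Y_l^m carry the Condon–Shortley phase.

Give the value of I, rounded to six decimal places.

Rules hold: Σm=0, L=16 even, 7≤7≤9.
N = 17·3·15 = 765
Δ = 2!·14!·0!/17! = 1/2040
Racah Σ t=1..1: t=1:−1/25401600 = -1/25401600
⇒ 3j(8 1 7; 0 0 0)² = 8/255, sgn +1
Racah Σ t=2..2: t=2:+1/12454041600 = 1/12454041600
⇒ 3j(8 1 7; 5 1 -6)² = 1/680, sgn -1
4πI² = N·(3j₀)²·(3jₘ)² = 3/85
I = -1·√(0.0352941/4π) = -0.05299638

-0.052996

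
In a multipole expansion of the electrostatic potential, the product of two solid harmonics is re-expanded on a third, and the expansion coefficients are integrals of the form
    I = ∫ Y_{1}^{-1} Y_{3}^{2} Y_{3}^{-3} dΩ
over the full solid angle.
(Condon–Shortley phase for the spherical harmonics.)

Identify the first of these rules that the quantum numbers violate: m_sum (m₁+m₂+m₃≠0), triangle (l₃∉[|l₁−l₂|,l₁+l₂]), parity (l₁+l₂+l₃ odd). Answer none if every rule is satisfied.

Σmᵢ = -2  ✗
l₃∈[|l₁−l₂|,l₁+l₂]=[2,4], have l₃=3
Σlᵢ = 7 ⇒ odd

m_sum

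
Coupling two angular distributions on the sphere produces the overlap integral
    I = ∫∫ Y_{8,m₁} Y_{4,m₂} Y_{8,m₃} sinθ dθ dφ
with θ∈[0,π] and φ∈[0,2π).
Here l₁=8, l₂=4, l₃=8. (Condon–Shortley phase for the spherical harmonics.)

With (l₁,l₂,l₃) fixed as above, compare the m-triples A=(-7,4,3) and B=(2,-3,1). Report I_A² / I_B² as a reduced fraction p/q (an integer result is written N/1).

65/12

l's match ⇒ only the (l;m) 3-j factors differ between A and B.
A: triangle coeff Δ(8,4,8) = 1/185175900; Σ_t [4,4]: t=4:+1/22992076800 = 1/22992076800; (3j)²=5/1938 [(8 4 8; -7 4 3)], sign=-1
B: triangle coeff Δ(8,4,8) = 1/185175900; Σ_t [0,1]: t=0:+1/74649600 t=1:−1/87091200 = 1/522547200; (3j)²=2/4199 [(8 4 8; 2 -3 1)], sign=-1
I_A²/I_B² = (5/1938)/(2/4199) = 65/12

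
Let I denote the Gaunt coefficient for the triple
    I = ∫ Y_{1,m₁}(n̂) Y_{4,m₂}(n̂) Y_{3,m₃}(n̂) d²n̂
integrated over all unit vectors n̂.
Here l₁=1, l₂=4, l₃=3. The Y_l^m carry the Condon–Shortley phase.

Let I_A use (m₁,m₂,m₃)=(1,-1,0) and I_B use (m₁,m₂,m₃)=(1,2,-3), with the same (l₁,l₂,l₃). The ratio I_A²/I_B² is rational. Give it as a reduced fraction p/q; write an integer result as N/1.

10/1

Same 1,4,3: normalisation and zero-m 3j drop out of the ratio.
A: Δ: 2! 0! 6! / 9! → 1/252; sum: t=0:+1/72 = 1/72; 3j²(1 4 3; 1 -1 0) = Δ·Π!·Σ² = 5/126  (sign -1)
B: Δ: 2! 0! 6! / 9! → 1/252; sum: t=0:+1/1440 = 1/1440; 3j²(1 4 3; 1 2 -3) = Δ·Π!·Σ² = 1/252  (sign +1)
I_A²/I_B² = (5/126)/(1/252) = 10/1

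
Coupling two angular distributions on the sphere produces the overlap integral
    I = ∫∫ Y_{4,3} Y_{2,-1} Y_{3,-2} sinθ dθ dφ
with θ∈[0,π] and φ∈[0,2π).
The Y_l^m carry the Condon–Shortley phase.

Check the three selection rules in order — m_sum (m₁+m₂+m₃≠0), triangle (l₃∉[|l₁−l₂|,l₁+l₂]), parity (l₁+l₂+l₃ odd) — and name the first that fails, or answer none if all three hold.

parity

azimuthal sum: 3 − 1 − 2 = 0  ✓
2 ≤ 3 ≤ 6 (triangle on l)  ✓
L = 4 + 2 + 3 = 9 (odd)  ✗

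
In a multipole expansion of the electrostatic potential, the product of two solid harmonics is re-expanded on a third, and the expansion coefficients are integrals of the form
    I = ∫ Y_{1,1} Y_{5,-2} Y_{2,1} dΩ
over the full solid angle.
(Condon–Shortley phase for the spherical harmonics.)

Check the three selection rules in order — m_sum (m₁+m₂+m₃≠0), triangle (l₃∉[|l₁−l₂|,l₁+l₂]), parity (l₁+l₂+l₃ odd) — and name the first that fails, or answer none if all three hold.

m₁+m₂+m₃ = 1 − 2 + 1 = 0  ✓
triangle: |1−5|=4 ≤ l₃=2 ≤ 1+5=6  ✗
parity: l₁+l₂+l₃ = 8 is even

triangle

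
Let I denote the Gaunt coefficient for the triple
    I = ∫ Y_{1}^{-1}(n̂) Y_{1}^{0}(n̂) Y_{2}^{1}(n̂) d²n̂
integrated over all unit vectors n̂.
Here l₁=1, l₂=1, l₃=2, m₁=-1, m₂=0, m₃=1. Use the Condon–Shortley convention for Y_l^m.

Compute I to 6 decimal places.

m-sum 0 ✓  L=4 even ✓  0≤2≤2 ✓
Π(2lᵢ+1) = 3×3×5 = 45
triangle coeff Δ(1,1,2) = 1/30
Σ_t [0,0]: t=0:+1/1 = 1/1
(3j)²=2/15 [(1 1 2; 0 0 0)], sign=+1
Σ_t [0,0]: t=0:+1/2 = 1/2
(3j)²=1/10 [(1 1 2; -1 0 1)], sign=-1
⇒ 4πI² = 3/5
I = (-1)√(3/5/(4π)) = -0.21850969

-0.218510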